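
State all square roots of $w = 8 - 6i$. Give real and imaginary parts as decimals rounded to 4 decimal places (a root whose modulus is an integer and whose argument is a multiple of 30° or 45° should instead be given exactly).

|w| = 10, arg(w) ≈ 323.130102°
Root modulus = 10^(1/2) ≈ 3.162278
Root arguments: θ_k = (arg(w) + 360°k)/2 for k = 0, 1, ..., 1
Compute each root as (root modulus)(cos θ_k + i sin θ_k) using full-precision intermediates, then round to 4 decimal places.
Roots: -3.0000 + 1.0000i, 3.0000 - 1.0000i


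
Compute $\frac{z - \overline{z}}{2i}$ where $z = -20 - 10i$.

z - conjugate(z) = 2bi
(z - conjugate(z))/(2i) = 2bi/(2i) = b = -10


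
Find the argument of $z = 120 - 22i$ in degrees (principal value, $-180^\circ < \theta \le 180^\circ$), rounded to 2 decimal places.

θ = arctan(b/a) = arctan(-22/120) (quadrant-adjusted) = -10.39°


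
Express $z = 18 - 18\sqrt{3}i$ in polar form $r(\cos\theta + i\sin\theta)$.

r = |z| = sqrt(a^2 + b^2) = sqrt((18)^2 + (-18*sqrt(3))^2) = sqrt(324 + 972) = sqrt(1296) = 36
θ = arctan(b/a) = arctan(-31.1769/18) (quadrant-adjusted) = 300°
z = 36(cos 300° + i sin 300°)


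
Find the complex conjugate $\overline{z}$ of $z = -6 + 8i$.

If z = a + bi, then conjugate(z) = a - bi
conjugate(-6 + 8i) = -6 - 8i


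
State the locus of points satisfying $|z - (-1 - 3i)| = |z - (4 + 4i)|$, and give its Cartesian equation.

|z - z1| = |z - z2| means z is equidistant from z1 and z2,
i.e. the perpendicular bisector of the segment from (-1, -3) to (4, 4) (midpoint (3/2, 1/2)).
With z = x + yi, square both sides:
(x - (-1))^2 + (y - (-3))^2 = (x - 4)^2 + (y - 4)^2
The x^2 and y^2 terms cancel: 10x + 14y = 32 - 10 = 22
Simplify: 5x + 7y = 11
Locus: Perpendicular bisector of the segment from (-1, -3) to (4, 4): the line 5x + 7y = 11


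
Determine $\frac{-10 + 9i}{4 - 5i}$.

Multiply numerator and denominator by conjugate (4 + 5i):
= (-10 + 9i)(4 + 5i) / (4^2 + (-5)^2)
= (-85 - 14i) / 41
= -85/41 - (14/41)i


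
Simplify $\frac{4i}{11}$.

Divisor is real, so divide each part by 11:
= 0 + (4/11)i


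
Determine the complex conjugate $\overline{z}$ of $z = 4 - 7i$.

If z = a + bi, then conjugate(z) = a - bi
conjugate(4 - 7i) = 4 + 7i


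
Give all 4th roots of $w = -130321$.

|w| = 130321, arg(w) = 180°
Root modulus = 130321^(1/4) = 19
Root arguments: θ_k = (180° + 360°k)/4 for k = 0, 1, ..., 3
Roots: 19*sqrt(2)/2 + (19*sqrt(2)/2)i, -19*sqrt(2)/2 + (19*sqrt(2)/2)i, -19*sqrt(2)/2 - (19*sqrt(2)/2)i, 19*sqrt(2)/2 - (19*sqrt(2)/2)i


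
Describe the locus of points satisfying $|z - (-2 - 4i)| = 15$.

|z - z0| = r describes a circle centered at z0 with radius r
Here z0 = -2 - 4i and r = 15
Locus: Circle centered at (-2, -4) with radius 15


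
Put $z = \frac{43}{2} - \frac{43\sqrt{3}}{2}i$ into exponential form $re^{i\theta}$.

r = |z| = sqrt((43/2)^2 + (-43*sqrt(3)/2)^2) = sqrt(1849/4 + 5547/4) = sqrt(1849) = 43
θ = arctan(b/a) = arctan(-37.2391/21.5) (quadrant-adjusted) = -60° = -π/3
z = 43e^(-i*π/3)


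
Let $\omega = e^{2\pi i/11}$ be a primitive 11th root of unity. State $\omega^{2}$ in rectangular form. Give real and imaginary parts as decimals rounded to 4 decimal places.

ω^2 = e^(2πi·2/11) = e^(i·4π/11)
= cos(4π/11) + i sin(4π/11)
= 0.4154 + 0.9096i


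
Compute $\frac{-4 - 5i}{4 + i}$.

Multiply numerator and denominator by conjugate (4 - i):
= (-4 - 5i)(4 - i) / (4^2 + 1^2)
= (-21 - 16i) / 17
= -21/17 - (16/17)i


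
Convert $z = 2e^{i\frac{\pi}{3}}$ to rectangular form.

a = r cos θ = 2 * 1/2 = 1
b = r sin θ = 2 * sqrt(3)/2 = sqrt(3)
z = 1 + sqrt(3)i


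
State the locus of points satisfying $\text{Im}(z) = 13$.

Im(z) = y where z = x + yi; the equation y = 13 is satisfied by all points with that y-coordinate
Locus: Horizontal line y = 13


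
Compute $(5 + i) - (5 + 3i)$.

(5 - 5) + (1 - 3)i = -2i


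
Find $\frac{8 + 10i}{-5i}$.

Multiply numerator and denominator by conjugate (5i):
= (8 + 10i)(5i) / (0^2 + (-5)^2)
= (-50 + 40i) / 25
Divide through by 5: (-10 + 8i) / 5
= -2 + (8/5)i


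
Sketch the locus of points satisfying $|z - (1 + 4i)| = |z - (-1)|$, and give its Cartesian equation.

|z - z1| = |z - z2| means z is equidistant from z1 and z2,
i.e. the perpendicular bisector of the segment from (1, 4) to (-1, 0) (midpoint (0, 2)).
With z = x + yi, square both sides:
(x - 1)^2 + (y - 4)^2 = (x - (-1))^2 + (y - 0)^2
The x^2 and y^2 terms cancel: -4x + (-8)y = 1 - 17 = -16
Simplify: x + 2y = 4
Locus: Perpendicular bisector of the segment from (1, 4) to (-1, 0): the line x + 2y = 4


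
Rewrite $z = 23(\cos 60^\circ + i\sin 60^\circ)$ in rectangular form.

a = r cos θ = 23 * 1/2 = 23/2
b = r sin θ = 23 * sqrt(3)/2 = 23*sqrt(3)/2
z = 23/2 + (23*sqrt(3)/2)i


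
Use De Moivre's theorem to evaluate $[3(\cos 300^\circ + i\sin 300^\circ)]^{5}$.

By De Moivre: z^n = r^n(cos(nθ) + i sin(nθ))
= 3^5(cos(5*300°) + i sin(5*300°))
= 243(cos 60° + i sin 60°)
= 243/2 + (243*sqrt(3)/2)i


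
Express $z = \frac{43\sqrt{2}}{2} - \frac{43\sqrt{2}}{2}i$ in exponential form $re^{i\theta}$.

r = |z| = sqrt((43*sqrt(2)/2)^2 + (-43*sqrt(2)/2)^2) = sqrt(1849/2 + 1849/2) = sqrt(1849) = 43
θ = arctan(b/a) = arctan(-30.4056/30.4056) (quadrant-adjusted) = -45° = -π/4
z = 43e^(-i*π/4)


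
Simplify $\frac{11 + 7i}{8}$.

Divisor is real, so divide each part by 8:
= 11/8 + (7/8)i


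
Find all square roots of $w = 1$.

|w| = 1, arg(w) = 0°
Root modulus = 1^(1/2) = 1
Root arguments: θ_k = (0° + 360°k)/2 for k = 0, 1, ..., 1
Roots: 1, -1


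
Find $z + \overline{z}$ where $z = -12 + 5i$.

z + conjugate(z) = (a + bi) + (a - bi) = 2a
= 2 * (-12) = -24


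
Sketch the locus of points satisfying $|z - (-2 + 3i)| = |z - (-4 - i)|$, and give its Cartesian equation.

|z - z1| = |z - z2| means z is equidistant from z1 and z2,
i.e. the perpendicular bisector of the segment from (-2, 3) to (-4, -1) (midpoint (-3, 1)).
With z = x + yi, square both sides:
(x - (-2))^2 + (y - 3)^2 = (x - (-4))^2 + (y - (-1))^2
The x^2 and y^2 terms cancel: -4x + (-8)y = 17 - 13 = 4
Simplify: x + 2y = -1
Locus: Perpendicular bisector of the segment from (-2, 3) to (-4, -1): the line x + 2y = -1


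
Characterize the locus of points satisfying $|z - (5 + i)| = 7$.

|z - z0| = r describes a circle centered at z0 with radius r
Here z0 = 5 + i and r = 7
Locus: Circle centered at (5, 1) with radius 7


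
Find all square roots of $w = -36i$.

|w| = 36, arg(w) = 270°
Root modulus = 36^(1/2) = 6
Root arguments: θ_k = (270° + 360°k)/2 for k = 0, 1, ..., 1
Roots: -3*sqrt(2) + 3*sqrt(2)i, 3*sqrt(2) - 3*sqrt(2)i


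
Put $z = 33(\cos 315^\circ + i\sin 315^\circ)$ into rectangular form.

a = r cos θ = 33 * sqrt(2)/2 = 33*sqrt(2)/2
b = r sin θ = 33 * -sqrt(2)/2 = -33*sqrt(2)/2
z = 33*sqrt(2)/2 - (33*sqrt(2)/2)i


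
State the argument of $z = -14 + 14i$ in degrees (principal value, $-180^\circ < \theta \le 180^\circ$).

θ = arctan(b/a) = arctan(14/-14) (quadrant-adjusted) = 135°


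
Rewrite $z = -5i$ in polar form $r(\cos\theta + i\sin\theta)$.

r = |z| = sqrt(a^2 + b^2) = sqrt((0)^2 + (-5)^2) = sqrt(0 + 25) = sqrt(25) = 5
a = 0 and b < 0, so z lies on the negative imaginary axis: θ = 270°
z = 5(cos 270° + i sin 270°)


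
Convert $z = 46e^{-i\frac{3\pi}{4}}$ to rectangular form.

a = r cos θ = 46 * -sqrt(2)/2 = -23*sqrt(2)
b = r sin θ = 46 * -sqrt(2)/2 = -23*sqrt(2)
z = -23*sqrt(2) - 23*sqrt(2)i


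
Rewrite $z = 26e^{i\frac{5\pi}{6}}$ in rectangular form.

a = r cos θ = 26 * -sqrt(3)/2 = -13*sqrt(3)
b = r sin θ = 26 * 1/2 = 13
z = -13*sqrt(3) + 13i


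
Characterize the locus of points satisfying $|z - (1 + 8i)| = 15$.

|z - z0| = r describes a circle centered at z0 with radius r
Here z0 = 1 + 8i and r = 15
Locus: Circle centered at (1, 8) with radius 15


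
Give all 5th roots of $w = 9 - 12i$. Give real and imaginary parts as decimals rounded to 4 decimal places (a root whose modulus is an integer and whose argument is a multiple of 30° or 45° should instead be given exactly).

|w| = 15, arg(w) ≈ 306.869898°
Root modulus = 15^(1/5) ≈ 1.718772
Root arguments: θ_k = (arg(w) + 360°k)/5 for k = 0, 1, ..., 4
Compute each root as (root modulus)(cos θ_k + i sin θ_k) using full-precision intermediates, then round to 4 decimal places.
Roots: 0.8234 + 1.5087i, -1.1804 + 1.2494i, -1.5530 - 0.7365i, 0.2206 - 1.7046i, 1.6893 - 0.3169i


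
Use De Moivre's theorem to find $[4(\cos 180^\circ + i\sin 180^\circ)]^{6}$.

By De Moivre: z^n = r^n(cos(nθ) + i sin(nθ))
= 4^6(cos(6*180°) + i sin(6*180°))
= 4096(cos 0° + i sin 0°)
= 4096


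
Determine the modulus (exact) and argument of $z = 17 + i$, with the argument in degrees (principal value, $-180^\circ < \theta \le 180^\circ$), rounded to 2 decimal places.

|z| = sqrt(17^2 + 1^2) = sqrt(290)
arg(z) = arctan(b/a) = arctan(1/17) (quadrant-adjusted) = 3.37°


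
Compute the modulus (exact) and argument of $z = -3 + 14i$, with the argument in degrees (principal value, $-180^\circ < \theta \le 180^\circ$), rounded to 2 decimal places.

|z| = sqrt((-3)^2 + 14^2) = sqrt(205)
arg(z) = arctan(b/a) = arctan(14/-3) (quadrant-adjusted) = 102.09°


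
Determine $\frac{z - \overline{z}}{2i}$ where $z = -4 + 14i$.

z - conjugate(z) = 2bi
(z - conjugate(z))/(2i) = 2bi/(2i) = b = 14


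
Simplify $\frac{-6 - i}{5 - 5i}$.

Multiply numerator and denominator by conjugate (5 + 5i):
= (-6 - i)(5 + 5i) / (5^2 + (-5)^2)
= (-25 - 35i) / 50
Divide through by 5: (-5 - 7i) / 10
= -1/2 - (7/10)i


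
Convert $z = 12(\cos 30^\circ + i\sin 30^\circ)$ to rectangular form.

a = r cos θ = 12 * sqrt(3)/2 = 6*sqrt(3)
b = r sin θ = 12 * 1/2 = 6
z = 6*sqrt(3) + 6i


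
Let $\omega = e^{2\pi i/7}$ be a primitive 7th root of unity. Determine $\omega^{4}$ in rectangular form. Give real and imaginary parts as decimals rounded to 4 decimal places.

ω^4 = e^(2πi·4/7) = e^(i·8π/7)
= cos(8π/7) + i sin(8π/7)
= -0.9010 - 0.4339i


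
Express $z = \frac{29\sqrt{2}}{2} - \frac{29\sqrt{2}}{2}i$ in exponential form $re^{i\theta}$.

r = |z| = sqrt((29*sqrt(2)/2)^2 + (-29*sqrt(2)/2)^2) = sqrt(841/2 + 841/2) = sqrt(841) = 29
θ = arctan(b/a) = arctan(-20.5061/20.5061) (quadrant-adjusted) = -45° = -π/4
z = 29e^(-i*π/4)


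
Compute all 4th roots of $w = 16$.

|w| = 16, arg(w) = 0°
Root modulus = 16^(1/4) = 2
Root arguments: θ_k = (0° + 360°k)/4 for k = 0, 1, ..., 3
Roots: 2, 2i, -2, -2i


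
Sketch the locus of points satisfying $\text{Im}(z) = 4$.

Im(z) = y where z = x + yi; the equation y = 4 is satisfied by all points with that y-coordinate
Locus: Horizontal line y = 4


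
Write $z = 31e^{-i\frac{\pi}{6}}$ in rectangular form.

a = r cos θ = 31 * sqrt(3)/2 = 31*sqrt(3)/2
b = r sin θ = 31 * -1/2 = -31/2
z = 31*sqrt(3)/2 - (31/2)i


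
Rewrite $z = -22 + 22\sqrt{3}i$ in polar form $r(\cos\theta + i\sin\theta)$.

r = |z| = sqrt(a^2 + b^2) = sqrt((-22)^2 + (22*sqrt(3))^2) = sqrt(484 + 1452) = sqrt(1936) = 44
θ = arctan(b/a) = arctan(38.1051/-22) (quadrant-adjusted) = 120°
z = 44(cos 120° + i sin 120°)


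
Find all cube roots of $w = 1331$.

|w| = 1331, arg(w) = 0°
Root modulus = 1331^(1/3) = 11
Root arguments: θ_k = (0° + 360°k)/3 for k = 0, 1, ..., 2
Roots: 11, -11/2 + (11*sqrt(3)/2)i, -11/2 - (11*sqrt(3)/2)i


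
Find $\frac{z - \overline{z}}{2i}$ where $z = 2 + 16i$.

z - conjugate(z) = 2bi
(z - conjugate(z))/(2i) = 2bi/(2i) = b = 16


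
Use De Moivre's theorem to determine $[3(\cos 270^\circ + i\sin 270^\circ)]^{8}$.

By De Moivre: z^n = r^n(cos(nθ) + i sin(nθ))
= 3^8(cos(8*270°) + i sin(8*270°))
= 6561(cos 0° + i sin 0°)
= 6561


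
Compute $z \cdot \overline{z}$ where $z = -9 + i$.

z * conjugate(z) = |z|^2 = a^2 + b^2
= (-9)^2 + 1^2 = 82


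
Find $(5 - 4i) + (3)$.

(5 + 3) + (-4 + 0)i = 8 - 4i


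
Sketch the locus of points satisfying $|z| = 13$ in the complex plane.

|z| = 13 means sqrt(x^2 + y^2) = 13
This is a circle of radius 13 centered at the origin


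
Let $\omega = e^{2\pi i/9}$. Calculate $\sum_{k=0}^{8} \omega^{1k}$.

Let ζ = ω^1 = e^(2πi·1/9). Since 9 ∤ 1, ζ ≠ 1.
Sum = Σ_{k=0}^{8} ζ^k = (ζ^9 - 1)/(ζ - 1) = (ω^{1·9} - 1)/(ζ - 1) = (1 - 1)/(ζ - 1) = 0


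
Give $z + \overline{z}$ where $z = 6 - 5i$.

z + conjugate(z) = (a + bi) + (a - bi) = 2a
= 2 * 6 = 12


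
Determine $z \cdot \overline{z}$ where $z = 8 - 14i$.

z * conjugate(z) = |z|^2 = a^2 + b^2
= 8^2 + (-14)^2 = 260


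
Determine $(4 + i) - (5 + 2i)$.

(4 - 5) + (1 - 2)i = -1 - i


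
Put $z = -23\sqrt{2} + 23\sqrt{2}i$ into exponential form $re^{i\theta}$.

r = |z| = sqrt((-23*sqrt(2))^2 + (23*sqrt(2))^2) = sqrt(1058 + 1058) = sqrt(2116) = 46
θ = arctan(b/a) = arctan(32.5269/-32.5269) (quadrant-adjusted) = 135° = 3π/4
z = 46e^(i*3π/4)


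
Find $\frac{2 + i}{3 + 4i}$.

Multiply numerator and denominator by conjugate (3 - 4i):
= (2 + i)(3 - 4i) / (3^2 + 4^2)
= (10 - 5i) / 25
Divide through by 5: (2 - i) / 5
= 2/5 - (1/5)i


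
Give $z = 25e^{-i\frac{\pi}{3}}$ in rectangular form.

a = r cos θ = 25 * 1/2 = 25/2
b = r sin θ = 25 * -sqrt(3)/2 = -25*sqrt(3)/2
z = 25/2 - (25*sqrt(3)/2)i


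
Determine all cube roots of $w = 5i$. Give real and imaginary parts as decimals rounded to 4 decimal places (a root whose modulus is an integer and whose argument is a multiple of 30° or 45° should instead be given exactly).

|w| = 5, arg(w) = 90°
Root modulus = 5^(1/3) ≈ 1.709976
Root arguments: θ_k = (90° + 360°k)/3 for k = 0, 1, ..., 2
Compute each root as (root modulus)(cos θ_k + i sin θ_k) using full-precision intermediates, then round to 4 decimal places.
Roots: 1.4809 + 0.8550i, -1.4809 + 0.8550i, -1.7100i


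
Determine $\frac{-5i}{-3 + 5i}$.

Multiply numerator and denominator by conjugate (-3 - 5i):
= (-5i)(-3 - 5i) / ((-3)^2 + 5^2)
= (-25 + 15i) / 34
= -25/34 + (15/34)i


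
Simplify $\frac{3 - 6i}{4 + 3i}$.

Multiply numerator and denominator by conjugate (4 - 3i):
= (3 - 6i)(4 - 3i) / (4^2 + 3^2)
= (-6 - 33i) / 25
= -6/25 - (33/25)i


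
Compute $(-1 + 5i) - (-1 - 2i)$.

(-1 - (-1)) + (5 - (-2))i = 7i


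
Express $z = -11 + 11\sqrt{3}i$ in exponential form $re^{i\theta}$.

r = |z| = sqrt((-11)^2 + (11*sqrt(3))^2) = sqrt(121 + 363) = sqrt(484) = 22
θ = arctan(b/a) = arctan(19.0526/-11) (quadrant-adjusted) = 120° = 2π/3
z = 22e^(i*2π/3)


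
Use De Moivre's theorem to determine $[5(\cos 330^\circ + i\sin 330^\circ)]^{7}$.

By De Moivre: z^n = r^n(cos(nθ) + i sin(nθ))
= 5^7(cos(7*330°) + i sin(7*330°))
= 78125(cos 150° + i sin 150°)
= -78125*sqrt(3)/2 + (78125/2)i


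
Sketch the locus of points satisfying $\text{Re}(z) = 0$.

Re(z) = x where z = x + yi; the equation x = 0 is satisfied by all points with that x-coordinate
Locus: Vertical line x = 0


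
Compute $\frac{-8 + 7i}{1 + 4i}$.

Multiply numerator and denominator by conjugate (1 - 4i):
= (-8 + 7i)(1 - 4i) / (1^2 + 4^2)
= (20 + 39i) / 17
= 20/17 + (39/17)i


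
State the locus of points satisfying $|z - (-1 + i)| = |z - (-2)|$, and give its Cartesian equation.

|z - z1| = |z - z2| means z is equidistant from z1 and z2,
i.e. the perpendicular bisector of the segment from (-1, 1) to (-2, 0) (midpoint (-3/2, 1/2)).
With z = x + yi, square both sides:
(x - (-1))^2 + (y - 1)^2 = (x - (-2))^2 + (y - 0)^2
The x^2 and y^2 terms cancel: -2x + (-2)y = 4 - 2 = 2
Simplify: x + y = -1
Locus: Perpendicular bisector of the segment from (-1, 1) to (-2, 0): the line x + y = -1


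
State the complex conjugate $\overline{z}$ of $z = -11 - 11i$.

If z = a + bi, then conjugate(z) = a - bi
conjugate(-11 - 11i) = -11 + 11i


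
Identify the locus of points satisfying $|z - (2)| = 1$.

|z - z0| = r describes a circle centered at z0 with radius r
Here z0 = 2 and r = 1
Locus: Circle centered at (2, 0) with radius 1


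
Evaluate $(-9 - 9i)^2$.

(a + bi)^2 = a^2 - b^2 + 2abi
= (-9)^2 - (-9)^2 + 2*(-9)*(-9)i
= 162i


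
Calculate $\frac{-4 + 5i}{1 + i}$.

Multiply numerator and denominator by conjugate (1 - i):
= (-4 + 5i)(1 - i) / (1^2 + 1^2)
= (1 + 9i) / 2
= 1/2 + (9/2)i


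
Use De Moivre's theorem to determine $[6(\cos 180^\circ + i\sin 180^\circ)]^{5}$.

By De Moivre: z^n = r^n(cos(nθ) + i sin(nθ))
= 6^5(cos(5*180°) + i sin(5*180°))
= 7776(cos 180° + i sin 180°)
= -7776


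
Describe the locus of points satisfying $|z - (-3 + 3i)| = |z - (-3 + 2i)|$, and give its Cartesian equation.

|z - z1| = |z - z2| means z is equidistant from z1 and z2,
i.e. the perpendicular bisector of the segment from (-3, 3) to (-3, 2) (midpoint (-3, 5/2)).
With z = x + yi, square both sides:
(x - (-3))^2 + (y - 3)^2 = (x - (-3))^2 + (y - 2)^2
The x^2 and y^2 terms cancel: 0x + (-2)y = 13 - 18 = -5
Simplify: y = 5/2
Locus: Perpendicular bisector of the segment from (-3, 3) to (-3, 2): the line y = 5/2


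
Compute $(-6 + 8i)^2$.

(a + bi)^2 = a^2 - b^2 + 2abi
= (-6)^2 - 8^2 + 2*(-6)*8i
= -28 - 96i


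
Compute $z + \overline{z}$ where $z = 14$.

z + conjugate(z) = (a + bi) + (a - bi) = 2a
= 2 * 14 = 28


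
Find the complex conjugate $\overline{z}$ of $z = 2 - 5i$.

If z = a + bi, then conjugate(z) = a - bi
conjugate(2 - 5i) = 2 + 5i


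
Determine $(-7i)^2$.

(a + bi)^2 = a^2 - b^2 + 2abi
= 0^2 - (-7)^2 + 2*0*(-7)i
= -49


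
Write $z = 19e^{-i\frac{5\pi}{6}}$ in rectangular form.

a = r cos θ = 19 * -sqrt(3)/2 = -19*sqrt(3)/2
b = r sin θ = 19 * -1/2 = -19/2
z = -19*sqrt(3)/2 - (19/2)i


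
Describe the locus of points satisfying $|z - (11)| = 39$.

|z - z0| = r describes a circle centered at z0 with radius r
Here z0 = 11 and r = 39
Locus: Circle centered at (11, 0) with radius 39


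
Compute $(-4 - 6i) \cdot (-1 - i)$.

(a1*a2 - b1*b2) + (a1*b2 + b1*a2)i
= (4 - 6) + (4 + 6)i
= -2 + 10i


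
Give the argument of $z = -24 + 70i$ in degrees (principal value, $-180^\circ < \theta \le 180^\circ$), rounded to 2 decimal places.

θ = arctan(b/a) = arctan(70/-24) (quadrant-adjusted) = 108.92°


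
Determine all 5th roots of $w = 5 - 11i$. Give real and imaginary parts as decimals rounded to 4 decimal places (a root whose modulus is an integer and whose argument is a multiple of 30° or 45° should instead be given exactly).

|w| = sqrt(146) ≈ 12.083046, arg(w) ≈ 294.443955°
Root modulus = sqrt(146)^(1/5) ≈ 1.646021
Root arguments: θ_k = (arg(w) + 360°k)/5 for k = 0, 1, ..., 4
Compute each root as (root modulus)(cos θ_k + i sin θ_k) using full-precision intermediates, then round to 4 decimal places.
Roots: 0.8505 + 1.4093i, -1.0775 + 1.2444i, -1.5164 - 0.6402i, 0.1403 - 1.6400i, 1.6031 - 0.3734i


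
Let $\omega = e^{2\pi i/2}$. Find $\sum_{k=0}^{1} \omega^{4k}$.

Since 2 divides 4, ω^4 = (ω^2)^2 = 1^2 = 1, so every term is 1.
Sum = 2 · 1 = 2


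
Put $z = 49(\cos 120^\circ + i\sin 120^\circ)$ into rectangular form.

a = r cos θ = 49 * -1/2 = -49/2
b = r sin θ = 49 * sqrt(3)/2 = 49*sqrt(3)/2
z = -49/2 + (49*sqrt(3)/2)i


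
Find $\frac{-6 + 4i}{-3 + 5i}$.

Multiply numerator and denominator by conjugate (-3 - 5i):
= (-6 + 4i)(-3 - 5i) / ((-3)^2 + 5^2)
= (38 + 18i) / 34
Divide through by 2: (19 + 9i) / 17
= 19/17 + (9/17)i


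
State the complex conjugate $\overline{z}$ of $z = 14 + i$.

If z = a + bi, then conjugate(z) = a - bi
conjugate(14 + i) = 14 - i


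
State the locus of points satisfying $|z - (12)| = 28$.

|z - z0| = r describes a circle centered at z0 with radius r
Here z0 = 12 and r = 28
Locus: Circle centered at (12, 0) with radius 28


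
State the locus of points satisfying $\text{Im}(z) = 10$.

Im(z) = y where z = x + yi; the equation y = 10 is satisfied by all points with that y-coordinate
Locus: Horizontal line y = 10


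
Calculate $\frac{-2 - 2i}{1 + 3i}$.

Multiply numerator and denominator by conjugate (1 - 3i):
= (-2 - 2i)(1 - 3i) / (1^2 + 3^2)
= (-8 + 4i) / 10
Divide through by 2: (-4 + 2i) / 5
= -4/5 + (2/5)i


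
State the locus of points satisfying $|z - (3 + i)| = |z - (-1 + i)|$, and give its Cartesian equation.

|z - z1| = |z - z2| means z is equidistant from z1 and z2,
i.e. the perpendicular bisector of the segment from (3, 1) to (-1, 1) (midpoint (1, 1)).
With z = x + yi, square both sides:
(x - 3)^2 + (y - 1)^2 = (x - (-1))^2 + (y - 1)^2
The x^2 and y^2 terms cancel: -8x + 0y = 2 - 10 = -8
Simplify: x = 1
Locus: Perpendicular bisector of the segment from (3, 1) to (-1, 1): the line x = 1


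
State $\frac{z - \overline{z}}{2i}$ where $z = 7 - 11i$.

z - conjugate(z) = 2bi
(z - conjugate(z))/(2i) = 2bi/(2i) = b = -11


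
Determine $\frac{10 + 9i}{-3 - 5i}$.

Multiply numerator and denominator by conjugate (-3 + 5i):
= (10 + 9i)(-3 + 5i) / ((-3)^2 + (-5)^2)
= (-75 + 23i) / 34
= -75/34 + (23/34)i


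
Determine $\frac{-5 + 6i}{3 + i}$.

Multiply numerator and denominator by conjugate (3 - i):
= (-5 + 6i)(3 - i) / (3^2 + 1^2)
= (-9 + 23i) / 10
= -9/10 + (23/10)i


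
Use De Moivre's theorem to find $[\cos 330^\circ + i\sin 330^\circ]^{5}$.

By De Moivre: z^n = r^n(cos(nθ) + i sin(nθ))
= 1^5(cos(5*330°) + i sin(5*330°))
= 1(cos 210° + i sin 210°)
= -sqrt(3)/2 - (1/2)i


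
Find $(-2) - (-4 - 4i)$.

(-2 - (-4)) + (0 - (-4))i = 2 + 4i


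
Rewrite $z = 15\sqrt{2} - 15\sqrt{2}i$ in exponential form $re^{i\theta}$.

r = |z| = sqrt((15*sqrt(2))^2 + (-15*sqrt(2))^2) = sqrt(450 + 450) = sqrt(900) = 30
θ = arctan(b/a) = arctan(-21.2132/21.2132) (quadrant-adjusted) = -45° = -π/4
z = 30e^(-i*π/4)


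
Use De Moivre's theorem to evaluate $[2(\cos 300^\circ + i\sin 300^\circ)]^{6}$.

By De Moivre: z^n = r^n(cos(nθ) + i sin(nθ))
= 2^6(cos(6*300°) + i sin(6*300°))
= 64(cos 0° + i sin 0°)
= 64


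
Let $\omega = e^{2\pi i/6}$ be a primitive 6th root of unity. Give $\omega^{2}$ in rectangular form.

ω^2 = e^(2πi·2/6) = e^(i·2π/3)
= cos(2π/3) + i sin(2π/3)
= -1/2 + (sqrt(3)/2)i


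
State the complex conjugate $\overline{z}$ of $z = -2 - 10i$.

If z = a + bi, then conjugate(z) = a - bi
conjugate(-2 - 10i) = -2 + 10i


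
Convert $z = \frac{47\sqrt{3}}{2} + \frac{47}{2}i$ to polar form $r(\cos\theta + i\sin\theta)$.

r = |z| = sqrt(a^2 + b^2) = sqrt((47*sqrt(3)/2)^2 + (47/2)^2) = sqrt(6627/4 + 2209/4) = sqrt(2209) = 47
θ = arctan(b/a) = arctan(23.5/40.7032) (quadrant-adjusted) = 30°
z = 47(cos 30° + i sin 30°)


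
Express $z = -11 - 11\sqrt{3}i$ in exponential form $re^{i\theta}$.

r = |z| = sqrt((-11)^2 + (-11*sqrt(3))^2) = sqrt(121 + 363) = sqrt(484) = 22
θ = arctan(b/a) = arctan(-19.0526/-11) (quadrant-adjusted) = -120° = -2π/3
z = 22e^(-i*2π/3)


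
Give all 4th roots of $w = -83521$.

|w| = 83521, arg(w) = 180°
Root modulus = 83521^(1/4) = 17
Root arguments: θ_k = (180° + 360°k)/4 for k = 0, 1, ..., 3
Roots: 17*sqrt(2)/2 + (17*sqrt(2)/2)i, -17*sqrt(2)/2 + (17*sqrt(2)/2)i, -17*sqrt(2)/2 - (17*sqrt(2)/2)i, 17*sqrt(2)/2 - (17*sqrt(2)/2)i


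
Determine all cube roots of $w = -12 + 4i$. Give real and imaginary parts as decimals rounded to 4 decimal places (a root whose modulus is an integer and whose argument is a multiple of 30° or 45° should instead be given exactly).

|w| = sqrt(160) ≈ 12.649111, arg(w) ≈ 161.565051°
Root modulus = sqrt(160)^(1/3) ≈ 2.329986
Root arguments: θ_k = (arg(w) + 360°k)/3 for k = 0, 1, ..., 2
Compute each root as (root modulus)(cos θ_k + i sin θ_k) using full-precision intermediates, then round to 4 decimal places.
Roots: 1.3743 + 1.8815i, -2.3166 + 0.2494i, 0.9423 - 2.1309i


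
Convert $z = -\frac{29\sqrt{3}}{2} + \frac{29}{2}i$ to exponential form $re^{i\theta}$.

r = |z| = sqrt((-29*sqrt(3)/2)^2 + (29/2)^2) = sqrt(2523/4 + 841/4) = sqrt(841) = 29
θ = arctan(b/a) = arctan(14.5/-25.1147) (quadrant-adjusted) = 150° = 5π/6
z = 29e^(i*5π/6)


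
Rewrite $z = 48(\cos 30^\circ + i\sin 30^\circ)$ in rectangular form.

a = r cos θ = 48 * sqrt(3)/2 = 24*sqrt(3)
b = r sin θ = 48 * 1/2 = 24
z = 24*sqrt(3) + 24i


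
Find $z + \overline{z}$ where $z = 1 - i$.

z + conjugate(z) = (a + bi) + (a - bi) = 2a
= 2 * 1 = 2


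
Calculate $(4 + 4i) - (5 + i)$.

(4 - 5) + (4 - 1)i = -1 + 3i


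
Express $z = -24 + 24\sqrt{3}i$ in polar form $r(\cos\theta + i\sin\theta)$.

r = |z| = sqrt(a^2 + b^2) = sqrt((-24)^2 + (24*sqrt(3))^2) = sqrt(576 + 1728) = sqrt(2304) = 48
θ = arctan(b/a) = arctan(41.5692/-24) (quadrant-adjusted) = 120°
z = 48(cos 120° + i sin 120°)


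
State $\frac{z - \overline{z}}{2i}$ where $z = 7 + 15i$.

z - conjugate(z) = 2bi
(z - conjugate(z))/(2i) = 2bi/(2i) = b = 15


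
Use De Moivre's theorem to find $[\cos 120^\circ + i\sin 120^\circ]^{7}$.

By De Moivre: z^n = r^n(cos(nθ) + i sin(nθ))
= 1^7(cos(7*120°) + i sin(7*120°))
= 1(cos 120° + i sin 120°)
= -1/2 + (sqrt(3)/2)i


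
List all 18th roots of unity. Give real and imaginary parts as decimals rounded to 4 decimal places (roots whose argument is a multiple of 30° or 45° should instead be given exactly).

ω_k = e^(2πik/18) = cos(2πk/18) + i sin(2πk/18) for k = 0, 1, ..., 17
Roots: 1, 0.9397 + 0.3420i, 0.7660 + 0.6428i, 1/2 + (sqrt(3)/2)i, 0.1736 + 0.9848i, -0.1736 + 0.9848i, -1/2 + (sqrt(3)/2)i, -0.7660 + 0.6428i, -0.9397 + 0.3420i, -1, -0.9397 - 0.3420i, -0.7660 - 0.6428i, -1/2 - (sqrt(3)/2)i, -0.1736 - 0.9848i, 0.1736 - 0.9848i, 1/2 - (sqrt(3)/2)i, 0.7660 - 0.6428i, 0.9397 - 0.3420i


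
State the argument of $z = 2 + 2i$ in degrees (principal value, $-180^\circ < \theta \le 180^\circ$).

θ = arctan(b/a) = arctan(2/2) (quadrant-adjusted) = 45°


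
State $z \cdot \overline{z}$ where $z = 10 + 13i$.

z * conjugate(z) = |z|^2 = a^2 + b^2
= 10^2 + 13^2 = 269


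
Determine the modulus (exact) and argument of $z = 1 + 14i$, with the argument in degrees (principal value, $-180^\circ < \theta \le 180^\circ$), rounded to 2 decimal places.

|z| = sqrt(1^2 + 14^2) = sqrt(197)
arg(z) = arctan(b/a) = arctan(14/1) (quadrant-adjusted) = 85.91°


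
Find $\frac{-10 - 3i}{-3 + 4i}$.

Multiply numerator and denominator by conjugate (-3 - 4i):
= (-10 - 3i)(-3 - 4i) / ((-3)^2 + 4^2)
= (18 + 49i) / 25
= 18/25 + (49/25)i


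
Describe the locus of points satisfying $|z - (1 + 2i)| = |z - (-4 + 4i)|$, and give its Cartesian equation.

|z - z1| = |z - z2| means z is equidistant from z1 and z2,
i.e. the perpendicular bisector of the segment from (1, 2) to (-4, 4) (midpoint (-3/2, 3)).
With z = x + yi, square both sides:
(x - 1)^2 + (y - 2)^2 = (x - (-4))^2 + (y - 4)^2
The x^2 and y^2 terms cancel: -10x + 4y = 32 - 5 = 27
Simplify: 10x - 4y = -27
Locus: Perpendicular bisector of the segment from (1, 2) to (-4, 4): the line 10x - 4y = -27


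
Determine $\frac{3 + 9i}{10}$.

Divisor is real, so divide each part by 10:
= 3/10 + (9/10)i


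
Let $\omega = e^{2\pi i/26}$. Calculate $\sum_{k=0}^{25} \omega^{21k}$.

Let ζ = ω^21 = e^(2πi·21/26). Since 26 ∤ 21, ζ ≠ 1.
Sum = Σ_{k=0}^{25} ζ^k = (ζ^26 - 1)/(ζ - 1) = (ω^{21·26} - 1)/(ζ - 1) = (1 - 1)/(ζ - 1) = 0


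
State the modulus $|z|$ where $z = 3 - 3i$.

|z| = sqrt(a^2 + b^2) = sqrt(3^2 + (-3)^2) = sqrt(18) = sqrt(18)


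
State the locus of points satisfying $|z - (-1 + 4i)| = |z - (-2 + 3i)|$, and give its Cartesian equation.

|z - z1| = |z - z2| means z is equidistant from z1 and z2,
i.e. the perpendicular bisector of the segment from (-1, 4) to (-2, 3) (midpoint (-3/2, 7/2)).
With z = x + yi, square both sides:
(x - (-1))^2 + (y - 4)^2 = (x - (-2))^2 + (y - 3)^2
The x^2 and y^2 terms cancel: -2x + (-2)y = 13 - 17 = -4
Simplify: x + y = 2
Locus: Perpendicular bisector of the segment from (-1, 4) to (-2, 3): the line x + y = 2


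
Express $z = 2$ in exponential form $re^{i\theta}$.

r = |z| = sqrt((2)^2 + (0)^2) = sqrt(4 + 0) = sqrt(4) = 2
b = 0 and a > 0, so z lies on the positive real axis: θ = 0
z = 2e^(i*0) = 2


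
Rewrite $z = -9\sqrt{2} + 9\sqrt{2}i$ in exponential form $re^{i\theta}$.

r = |z| = sqrt((-9*sqrt(2))^2 + (9*sqrt(2))^2) = sqrt(162 + 162) = sqrt(324) = 18
θ = arctan(b/a) = arctan(12.7279/-12.7279) (quadrant-adjusted) = 135° = 3π/4
z = 18e^(i*3π/4)


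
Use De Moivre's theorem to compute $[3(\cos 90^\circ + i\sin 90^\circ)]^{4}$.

By De Moivre: z^n = r^n(cos(nθ) + i sin(nθ))
= 3^4(cos(4*90°) + i sin(4*90°))
= 81(cos 0° + i sin 0°)
= 81


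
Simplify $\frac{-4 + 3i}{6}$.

Divisor is real, so divide each part by 6:
= -2/3 + (1/2)i


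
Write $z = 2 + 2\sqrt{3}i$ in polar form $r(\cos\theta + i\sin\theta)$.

r = |z| = sqrt(a^2 + b^2) = sqrt((2)^2 + (2*sqrt(3))^2) = sqrt(4 + 12) = sqrt(16) = 4
θ = arctan(b/a) = arctan(3.4641/2) (quadrant-adjusted) = 60°
z = 4(cos 60° + i sin 60°)


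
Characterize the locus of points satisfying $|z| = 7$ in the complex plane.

|z| = 7 means sqrt(x^2 + y^2) = 7
This is a circle of radius 7 centered at the origin


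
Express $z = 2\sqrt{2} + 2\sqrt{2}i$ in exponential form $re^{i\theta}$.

r = |z| = sqrt((2*sqrt(2))^2 + (2*sqrt(2))^2) = sqrt(8 + 8) = sqrt(16) = 4
θ = arctan(b/a) = arctan(2.8284/2.8284) (quadrant-adjusted) = 45° = π/4
z = 4e^(i*π/4)


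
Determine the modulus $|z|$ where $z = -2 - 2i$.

|z| = sqrt(a^2 + b^2) = sqrt((-2)^2 + (-2)^2) = sqrt(8) = sqrt(8)


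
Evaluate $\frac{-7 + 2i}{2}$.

Divisor is real, so divide each part by 2:
= -7/2 + i


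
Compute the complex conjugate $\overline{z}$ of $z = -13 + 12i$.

If z = a + bi, then conjugate(z) = a - bi
conjugate(-13 + 12i) = -13 - 12i


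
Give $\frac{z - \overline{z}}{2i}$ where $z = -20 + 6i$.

z - conjugate(z) = 2bi
(z - conjugate(z))/(2i) = 2bi/(2i) = b = 6


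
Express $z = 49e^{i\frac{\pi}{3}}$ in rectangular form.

a = r cos θ = 49 * 1/2 = 49/2
b = r sin θ = 49 * sqrt(3)/2 = 49*sqrt(3)/2
z = 49/2 + (49*sqrt(3)/2)i


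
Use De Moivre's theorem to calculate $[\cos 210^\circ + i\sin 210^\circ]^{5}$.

By De Moivre: z^n = r^n(cos(nθ) + i sin(nθ))
= 1^5(cos(5*210°) + i sin(5*210°))
= 1(cos 330° + i sin 330°)
= sqrt(3)/2 - (1/2)i


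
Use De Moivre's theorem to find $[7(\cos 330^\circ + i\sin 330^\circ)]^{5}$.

By De Moivre: z^n = r^n(cos(nθ) + i sin(nθ))
= 7^5(cos(5*330°) + i sin(5*330°))
= 16807(cos 210° + i sin 210°)
= -16807*sqrt(3)/2 - (16807/2)i


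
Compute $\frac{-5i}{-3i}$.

Multiply numerator and denominator by conjugate (3i):
= (-5i)(3i) / (0^2 + (-3)^2)
= (15) / 9
Divide through by 3: (5) / 3
= 5/3


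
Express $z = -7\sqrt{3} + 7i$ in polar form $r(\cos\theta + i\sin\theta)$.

r = |z| = sqrt(a^2 + b^2) = sqrt((-7*sqrt(3))^2 + (7)^2) = sqrt(147 + 49) = sqrt(196) = 14
θ = arctan(b/a) = arctan(7/-12.1244) (quadrant-adjusted) = 150°
z = 14(cos 150° + i sin 150°)


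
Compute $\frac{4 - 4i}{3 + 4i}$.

Multiply numerator and denominator by conjugate (3 - 4i):
= (4 - 4i)(3 - 4i) / (3^2 + 4^2)
= (-4 - 28i) / 25
= -4/25 - (28/25)i


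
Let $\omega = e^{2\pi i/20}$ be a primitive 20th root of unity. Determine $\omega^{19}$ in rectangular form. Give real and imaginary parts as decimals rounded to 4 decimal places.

ω^19 = e^(2πi·19/20) = e^(i·19π/10)
= cos(19π/10) + i sin(19π/10)
= 0.9511 - 0.3090i


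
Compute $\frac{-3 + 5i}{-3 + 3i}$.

Multiply numerator and denominator by conjugate (-3 - 3i):
= (-3 + 5i)(-3 - 3i) / ((-3)^2 + 3^2)
= (24 - 6i) / 18
Divide through by 6: (4 - i) / 3
= 4/3 - (1/3)i


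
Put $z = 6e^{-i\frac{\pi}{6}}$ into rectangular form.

a = r cos θ = 6 * sqrt(3)/2 = 3*sqrt(3)
b = r sin θ = 6 * -1/2 = -3
z = 3*sqrt(3) - 3i


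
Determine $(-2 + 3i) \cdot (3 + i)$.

(a1*a2 - b1*b2) + (a1*b2 + b1*a2)i
= (-6 - 3) + (-2 + 9)i
= -9 + 7i


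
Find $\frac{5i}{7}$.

Divisor is real, so divide each part by 7:
= 0 + (5/7)i


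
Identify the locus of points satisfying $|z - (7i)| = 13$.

|z - z0| = r describes a circle centered at z0 with radius r
Here z0 = 7i and r = 13
Locus: Circle centered at (0, 7) with radius 13


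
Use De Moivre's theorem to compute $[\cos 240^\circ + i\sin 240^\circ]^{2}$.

By De Moivre: z^n = r^n(cos(nθ) + i sin(nθ))
= 1^2(cos(2*240°) + i sin(2*240°))
= 1(cos 120° + i sin 120°)
= -1/2 + (sqrt(3)/2)i


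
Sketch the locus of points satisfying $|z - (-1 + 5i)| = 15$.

|z - z0| = r describes a circle centered at z0 with radius r
Here z0 = -1 + 5i and r = 15
Locus: Circle centered at (-1, 5) with radius 15


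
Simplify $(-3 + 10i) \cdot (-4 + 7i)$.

(a1*a2 - b1*b2) + (a1*b2 + b1*a2)i
= (12 - 70) + (-21 + (-40))i
= -58 - 61i


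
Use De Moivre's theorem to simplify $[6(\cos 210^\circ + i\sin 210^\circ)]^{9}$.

By De Moivre: z^n = r^n(cos(nθ) + i sin(nθ))
= 6^9(cos(9*210°) + i sin(9*210°))
= 10077696(cos 90° + i sin 90°)
= 10077696i


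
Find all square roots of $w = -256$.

|w| = 256, arg(w) = 180°
Root modulus = 256^(1/2) = 16
Root arguments: θ_k = (180° + 360°k)/2 for k = 0, 1, ..., 1
Roots: 16i, -16i


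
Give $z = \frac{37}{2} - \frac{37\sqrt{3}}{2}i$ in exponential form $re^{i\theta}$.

r = |z| = sqrt((37/2)^2 + (-37*sqrt(3)/2)^2) = sqrt(1369/4 + 4107/4) = sqrt(1369) = 37
θ = arctan(b/a) = arctan(-32.0429/18.5) (quadrant-adjusted) = -60° = -π/3
z = 37e^(-i*π/3)


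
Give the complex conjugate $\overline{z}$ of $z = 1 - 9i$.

If z = a + bi, then conjugate(z) = a - bi
conjugate(1 - 9i) = 1 + 9i


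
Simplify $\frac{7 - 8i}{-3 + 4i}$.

Multiply numerator and denominator by conjugate (-3 - 4i):
= (7 - 8i)(-3 - 4i) / ((-3)^2 + 4^2)
= (-53 - 4i) / 25
= -53/25 - (4/25)i


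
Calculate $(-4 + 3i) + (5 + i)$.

(-4 + 5) + (3 + 1)i = 1 + 4i


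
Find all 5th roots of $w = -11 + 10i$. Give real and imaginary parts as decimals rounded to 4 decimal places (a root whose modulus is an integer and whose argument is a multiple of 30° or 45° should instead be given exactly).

|w| = sqrt(221) ≈ 14.866069, arg(w) ≈ 137.726311°
Root modulus = sqrt(221)^(1/5) ≈ 1.715692
Root arguments: θ_k = (arg(w) + 360°k)/5 for k = 0, 1, ..., 4
Compute each root as (root modulus)(cos θ_k + i sin θ_k) using full-precision intermediates, then round to 4 decimal places.
Roots: 1.5212 + 0.7934i, -0.2845 + 1.6919i, -1.6970 + 0.2523i, -0.7643 - 1.5360i, 1.2247 - 1.2016i


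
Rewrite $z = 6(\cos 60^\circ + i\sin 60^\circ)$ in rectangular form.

a = r cos θ = 6 * 1/2 = 3
b = r sin θ = 6 * sqrt(3)/2 = 3*sqrt(3)
z = 3 + 3*sqrt(3)i


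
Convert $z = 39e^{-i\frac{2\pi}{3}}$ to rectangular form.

a = r cos θ = 39 * -1/2 = -39/2
b = r sin θ = 39 * -sqrt(3)/2 = -39*sqrt(3)/2
z = -39/2 - (39*sqrt(3)/2)i


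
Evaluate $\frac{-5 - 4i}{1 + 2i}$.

Multiply numerator and denominator by conjugate (1 - 2i):
= (-5 - 4i)(1 - 2i) / (1^2 + 2^2)
= (-13 + 6i) / 5
= -13/5 + (6/5)i


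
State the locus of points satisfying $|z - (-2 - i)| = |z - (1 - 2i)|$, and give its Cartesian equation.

|z - z1| = |z - z2| means z is equidistant from z1 and z2,
i.e. the perpendicular bisector of the segment from (-2, -1) to (1, -2) (midpoint (-1/2, -3/2)).
With z = x + yi, square both sides:
(x - (-2))^2 + (y - (-1))^2 = (x - 1)^2 + (y - (-2))^2
The x^2 and y^2 terms cancel: 6x + (-2)y = 5 - 5 = 0
Simplify: 3x - y = 0
Locus: Perpendicular bisector of the segment from (-2, -1) to (1, -2): the line 3x - y = 0


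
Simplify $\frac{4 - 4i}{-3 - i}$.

Multiply numerator and denominator by conjugate (-3 + i):
= (4 - 4i)(-3 + i) / ((-3)^2 + (-1)^2)
= (-8 + 16i) / 10
Divide through by 2: (-4 + 8i) / 5
= -4/5 + (8/5)i


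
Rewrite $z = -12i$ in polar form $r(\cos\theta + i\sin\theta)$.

r = |z| = sqrt(a^2 + b^2) = sqrt((0)^2 + (-12)^2) = sqrt(0 + 144) = sqrt(144) = 12
a = 0 and b < 0, so z lies on the negative imaginary axis: θ = 270°
z = 12(cos 270° + i sin 270°)


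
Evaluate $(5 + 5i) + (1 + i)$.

(5 + 1) + (5 + 1)i = 6 + 6i


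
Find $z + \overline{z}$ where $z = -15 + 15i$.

z + conjugate(z) = (a + bi) + (a - bi) = 2a
= 2 * (-15) = -30


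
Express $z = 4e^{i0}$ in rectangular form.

a = r cos θ = 4 * 1 = 4
b = r sin θ = 4 * 0 = 0
z = 4


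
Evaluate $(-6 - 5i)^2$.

(a + bi)^2 = a^2 - b^2 + 2abi
= (-6)^2 - (-5)^2 + 2*(-6)*(-5)i
= 11 + 60i


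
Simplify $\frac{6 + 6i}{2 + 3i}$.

Multiply numerator and denominator by conjugate (2 - 3i):
= (6 + 6i)(2 - 3i) / (2^2 + 3^2)
= (30 - 6i) / 13
= 30/13 - (6/13)i


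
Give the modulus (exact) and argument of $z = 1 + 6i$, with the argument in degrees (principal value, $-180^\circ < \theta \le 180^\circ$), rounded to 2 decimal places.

|z| = sqrt(1^2 + 6^2) = sqrt(37)
arg(z) = arctan(b/a) = arctan(6/1) (quadrant-adjusted) = 80.54°


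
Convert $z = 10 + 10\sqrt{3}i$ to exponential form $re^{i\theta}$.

r = |z| = sqrt((10)^2 + (10*sqrt(3))^2) = sqrt(100 + 300) = sqrt(400) = 20
θ = arctan(b/a) = arctan(17.3205/10) (quadrant-adjusted) = 60° = π/3
z = 20e^(i*π/3)


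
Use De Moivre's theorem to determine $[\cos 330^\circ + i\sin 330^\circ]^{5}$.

By De Moivre: z^n = r^n(cos(nθ) + i sin(nθ))
= 1^5(cos(5*330°) + i sin(5*330°))
= 1(cos 210° + i sin 210°)
= -sqrt(3)/2 - (1/2)i


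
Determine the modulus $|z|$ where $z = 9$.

|z| = sqrt(a^2 + b^2) = sqrt(9^2 + 0^2) = sqrt(81) = 9


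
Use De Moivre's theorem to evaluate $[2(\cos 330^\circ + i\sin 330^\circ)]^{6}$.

By De Moivre: z^n = r^n(cos(nθ) + i sin(nθ))
= 2^6(cos(6*330°) + i sin(6*330°))
= 64(cos 180° + i sin 180°)
= -64


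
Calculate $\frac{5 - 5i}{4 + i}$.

Multiply numerator and denominator by conjugate (4 - i):
= (5 - 5i)(4 - i) / (4^2 + 1^2)
= (15 - 25i) / 17
= 15/17 - (25/17)i


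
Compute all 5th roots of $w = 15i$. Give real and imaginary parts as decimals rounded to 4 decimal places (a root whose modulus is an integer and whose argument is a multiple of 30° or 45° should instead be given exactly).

|w| = 15, arg(w) = 90°
Root modulus = 15^(1/5) ≈ 1.718772
Root arguments: θ_k = (90° + 360°k)/5 for k = 0, 1, ..., 4
Compute each root as (root modulus)(cos θ_k + i sin θ_k) using full-precision intermediates, then round to 4 decimal places.
Roots: 1.6346 + 0.5311i, 1.7188i, -1.6346 + 0.5311i, -1.0103 - 1.3905i, 1.0103 - 1.3905i


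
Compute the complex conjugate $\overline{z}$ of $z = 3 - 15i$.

If z = a + bi, then conjugate(z) = a - bi
conjugate(3 - 15i) = 3 + 15i


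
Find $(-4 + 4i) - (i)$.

(-4 - 0) + (4 - 1)i = -4 + 3i


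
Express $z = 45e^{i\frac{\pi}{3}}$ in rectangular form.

a = r cos θ = 45 * 1/2 = 45/2
b = r sin θ = 45 * sqrt(3)/2 = 45*sqrt(3)/2
z = 45/2 + (45*sqrt(3)/2)i


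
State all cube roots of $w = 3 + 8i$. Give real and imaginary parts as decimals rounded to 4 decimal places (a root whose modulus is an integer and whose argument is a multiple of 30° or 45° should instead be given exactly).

|w| = sqrt(73) ≈ 8.544004, arg(w) ≈ 69.443955°
Root modulus = sqrt(73)^(1/3) ≈ 2.044343
Root arguments: θ_k = (arg(w) + 360°k)/3 for k = 0, 1, ..., 2
Compute each root as (root modulus)(cos θ_k + i sin θ_k) using full-precision intermediates, then round to 4 decimal places.
Roots: 1.8798 + 0.8036i, -1.6359 + 1.2261i, -0.2439 - 2.0297i


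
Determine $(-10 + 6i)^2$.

(a + bi)^2 = a^2 - b^2 + 2abi
= (-10)^2 - 6^2 + 2*(-10)*6i
= 64 - 120i


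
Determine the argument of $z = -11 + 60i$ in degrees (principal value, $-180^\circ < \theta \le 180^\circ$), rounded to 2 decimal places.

θ = arctan(b/a) = arctan(60/-11) (quadrant-adjusted) = 100.39°


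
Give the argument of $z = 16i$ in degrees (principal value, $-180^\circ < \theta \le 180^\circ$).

a = 0 and b > 0, so z lies on the positive imaginary axis: θ = 90°
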